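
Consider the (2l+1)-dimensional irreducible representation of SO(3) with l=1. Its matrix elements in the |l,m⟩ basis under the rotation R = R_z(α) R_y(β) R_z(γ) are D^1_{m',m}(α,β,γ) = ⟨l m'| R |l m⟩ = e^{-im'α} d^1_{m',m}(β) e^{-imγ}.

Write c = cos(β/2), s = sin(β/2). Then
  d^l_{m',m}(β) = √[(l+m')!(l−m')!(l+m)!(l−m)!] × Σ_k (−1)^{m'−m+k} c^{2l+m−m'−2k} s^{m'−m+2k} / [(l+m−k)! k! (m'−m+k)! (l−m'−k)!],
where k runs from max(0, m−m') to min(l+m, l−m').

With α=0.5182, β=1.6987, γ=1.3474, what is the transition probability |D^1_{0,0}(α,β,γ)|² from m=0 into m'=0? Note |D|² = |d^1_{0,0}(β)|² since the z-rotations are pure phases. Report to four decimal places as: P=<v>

P=0.0163

Split into d^1_{0,0}(β=1.6987) × two z-phases.
Half-angle: c=0.660471, s=0.750851. N=√(1·1·1·1)=1.000000
The bounds max(0,m−m')=0 and min(l+m,l−m')=1 give 2 terms
  k=0: (−1)^0·1.0000/(1)·0.6605^2·0.7509^0 = +0.436222
  k=1: (−1)^1·1.0000/(1)·0.6605^0·0.7509^2 = -0.563778
d^1_{0,0}(1.6987) = +0.436222 -0.563778 = -0.127555
|D^1_{0,0}|² = |d^1_{0,0}(β)|² = (-0.127555)² = 0.016270 (the z-rotation phases have unit modulus)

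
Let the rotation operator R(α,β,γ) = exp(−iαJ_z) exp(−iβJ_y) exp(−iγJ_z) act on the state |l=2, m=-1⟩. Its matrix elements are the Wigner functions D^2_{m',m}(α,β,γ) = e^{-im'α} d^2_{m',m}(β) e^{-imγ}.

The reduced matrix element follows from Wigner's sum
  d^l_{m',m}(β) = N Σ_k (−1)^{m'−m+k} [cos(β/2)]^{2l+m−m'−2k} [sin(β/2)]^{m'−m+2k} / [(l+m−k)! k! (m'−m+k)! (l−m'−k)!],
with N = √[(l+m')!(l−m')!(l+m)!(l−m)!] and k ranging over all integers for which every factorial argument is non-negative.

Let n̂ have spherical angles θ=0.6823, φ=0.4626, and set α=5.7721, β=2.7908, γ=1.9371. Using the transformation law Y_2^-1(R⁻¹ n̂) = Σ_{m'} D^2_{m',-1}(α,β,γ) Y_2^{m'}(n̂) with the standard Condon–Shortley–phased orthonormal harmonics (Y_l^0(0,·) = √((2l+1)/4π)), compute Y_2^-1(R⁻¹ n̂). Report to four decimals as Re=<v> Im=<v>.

Need the full column D^2_{m',-1} for m'=−2..2 at α=5.7721, β=2.7908, γ=1.9371.
cos(β/2)=0.174498, sin(β/2)=0.984657
d^2_{-2,-1}: single k=1 term ⇒ +0.010464;  D = +0.006381+0.008293i
d^2_{-1,-1}: k∈[0..1] ⇒ +0.000927 -0.088568 = -0.087640;  D = -0.012644-0.086723i
d^2_{0,-1}: k∈[0..1] ⇒ -0.012815 +0.408059 = +0.395243;  D = -0.141563+0.369022i
d^2_{1,-1}: k∈[0..1] ⇒ +0.088568 -0.940028 = -0.851460;  D = +0.654835-0.544221i
d^2_{2,-1}: single k=0 term ⇒ -0.333178;  D = +0.327656-0.060410i
Y_2^{m'}(θ=0.6823,φ=0.4626) and Σ D·Y over m':
  (+0.0064+0.0083i)·(+0.0924-0.1227i)  (-0.0126-0.0867i)·(+0.3384-0.1687i)  (-0.1416+0.3690i)·(+0.2546+0.0000i)  (+0.6548-0.5442i)·(-0.3384-0.1687i)  (+0.3277-0.0604i)·(+0.0924+0.1227i)
Y_2^-1(R⁻¹ n̂) = -0.329042+0.174971i

Re=-0.3290 Im=0.1750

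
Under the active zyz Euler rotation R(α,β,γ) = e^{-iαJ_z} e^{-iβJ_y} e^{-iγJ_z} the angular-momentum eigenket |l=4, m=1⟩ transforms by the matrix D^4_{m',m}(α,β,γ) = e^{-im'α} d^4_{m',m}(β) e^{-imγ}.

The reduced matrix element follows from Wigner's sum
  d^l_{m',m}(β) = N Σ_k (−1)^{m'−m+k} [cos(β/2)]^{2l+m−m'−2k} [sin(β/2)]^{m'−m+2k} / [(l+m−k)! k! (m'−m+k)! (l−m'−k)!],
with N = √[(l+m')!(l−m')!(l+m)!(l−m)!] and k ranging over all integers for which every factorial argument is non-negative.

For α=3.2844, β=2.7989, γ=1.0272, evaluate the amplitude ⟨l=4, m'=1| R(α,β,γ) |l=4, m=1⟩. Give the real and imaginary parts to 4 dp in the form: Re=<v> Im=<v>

First d^4_{1,1}(β=2.7989), then the phase factors e^{-i(1)α} and e^{-i(1)γ}:
With c≡cos(β/2)=0.170509 and s≡sin(β/2)=0.985356, N=[120·6·120·6]^{1/2}=720.000000
k: max(0,(1)−(1))=0 … min(4+(1),4−(1))=3
  k=0: (−1)^0·720.0000/(720)·0.1705^8·0.9854^0 = +0.000001
  k=1: (−1)^1·720.0000/(48)·0.1705^6·0.9854^2 = -0.000358
  k=2: (−1)^2·720.0000/(24)·0.1705^4·0.9854^4 = +0.023905
  k=3: (−1)^3·720.0000/(72)·0.1705^2·0.9854^6 = -0.266106
d^4_{1,1}(2.7989) = +0.000001 -0.000358 +0.023905 -0.266106 = -0.242558
Attach z-rotation phases: D = e^{-i(1)(3.2844)}·(-0.242558)·e^{-i(1)(1.0272)} = +0.094633-0.223336i

Re=0.0946 Im=-0.2233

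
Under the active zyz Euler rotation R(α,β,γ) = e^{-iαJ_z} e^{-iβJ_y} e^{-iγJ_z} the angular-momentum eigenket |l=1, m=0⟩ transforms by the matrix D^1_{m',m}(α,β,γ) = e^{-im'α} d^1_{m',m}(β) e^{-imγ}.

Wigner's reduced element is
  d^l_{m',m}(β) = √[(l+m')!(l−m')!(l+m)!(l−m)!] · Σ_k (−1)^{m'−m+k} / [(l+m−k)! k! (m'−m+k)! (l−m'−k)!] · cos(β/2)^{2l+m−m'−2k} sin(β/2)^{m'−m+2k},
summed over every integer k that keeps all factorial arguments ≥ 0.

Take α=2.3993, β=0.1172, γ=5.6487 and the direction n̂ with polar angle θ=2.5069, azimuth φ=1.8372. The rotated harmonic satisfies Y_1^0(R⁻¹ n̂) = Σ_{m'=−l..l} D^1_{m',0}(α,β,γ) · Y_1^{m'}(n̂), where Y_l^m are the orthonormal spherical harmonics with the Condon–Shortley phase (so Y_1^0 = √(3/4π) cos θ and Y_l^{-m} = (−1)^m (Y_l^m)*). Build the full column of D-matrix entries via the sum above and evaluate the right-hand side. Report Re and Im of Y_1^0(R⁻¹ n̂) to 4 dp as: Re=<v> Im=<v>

Need the full column D^1_{m',0} for m'=−1..1 at α=2.3993, β=0.1172, γ=5.6487.
cos(β/2)=0.998284, sin(β/2)=0.058566
d^1_{-1,0}: single k=1 term ⇒ +0.082683;  D = -0.060931+0.055892i
d^1_{0,0}: k∈[0..1] ⇒ +0.996570 -0.003430 = +0.993140;  D = +0.993140+0.000000i
d^1_{1,0}: single k=0 term ⇒ -0.082683;  D = +0.060931+0.055892i
Y_1^{m'}(θ=2.5069,φ=1.8372) and Σ D·Y over m':
  (-0.0609+0.0559i)·(-0.0539-0.1976i)  (+0.9931+0.0000i)·(-0.3934+0.0000i)  (+0.0609+0.0559i)·(+0.0539-0.1976i)
Y_1^0(R⁻¹ n̂) = -0.362086+0.000000i

Re=-0.3621 Im=0.0000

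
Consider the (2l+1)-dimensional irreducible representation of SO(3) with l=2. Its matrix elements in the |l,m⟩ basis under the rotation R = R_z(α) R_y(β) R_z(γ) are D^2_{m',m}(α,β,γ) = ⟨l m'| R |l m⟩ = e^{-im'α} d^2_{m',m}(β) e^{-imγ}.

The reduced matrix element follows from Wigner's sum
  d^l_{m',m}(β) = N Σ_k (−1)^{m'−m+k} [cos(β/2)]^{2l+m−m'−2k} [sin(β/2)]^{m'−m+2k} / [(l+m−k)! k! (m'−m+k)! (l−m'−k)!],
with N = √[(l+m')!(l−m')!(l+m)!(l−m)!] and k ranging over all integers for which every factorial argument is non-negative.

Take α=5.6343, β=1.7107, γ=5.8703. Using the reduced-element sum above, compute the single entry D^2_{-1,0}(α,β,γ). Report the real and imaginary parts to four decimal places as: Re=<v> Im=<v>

First d^2_{-1,0}(β=1.7107), then the phase factors e^{-i(-1)α} and e^{-i(0)γ}:
c=cos(1.7107/2)=0.655954, s=sin(1.7107/2)=0.754801; N=√[1·6·2·2]=4.898979
k∈{1,2} keeps every argument non-negative
  k=1: (−1)^0·4.8990/(2)·0.6560^3·0.7548^1 = +0.521830
  k=2: (−1)^1·4.8990/(2)·0.6560^1·0.7548^3 = -0.690949
d^2_{-1,0}(1.7107) = +0.521830 -0.690949 = -0.169119
D = (+0.796758-0.604299i)·(-0.169119)·(+1.000000+0.000000i) = -0.134747+0.102199i

Re=-0.1347 Im=0.1022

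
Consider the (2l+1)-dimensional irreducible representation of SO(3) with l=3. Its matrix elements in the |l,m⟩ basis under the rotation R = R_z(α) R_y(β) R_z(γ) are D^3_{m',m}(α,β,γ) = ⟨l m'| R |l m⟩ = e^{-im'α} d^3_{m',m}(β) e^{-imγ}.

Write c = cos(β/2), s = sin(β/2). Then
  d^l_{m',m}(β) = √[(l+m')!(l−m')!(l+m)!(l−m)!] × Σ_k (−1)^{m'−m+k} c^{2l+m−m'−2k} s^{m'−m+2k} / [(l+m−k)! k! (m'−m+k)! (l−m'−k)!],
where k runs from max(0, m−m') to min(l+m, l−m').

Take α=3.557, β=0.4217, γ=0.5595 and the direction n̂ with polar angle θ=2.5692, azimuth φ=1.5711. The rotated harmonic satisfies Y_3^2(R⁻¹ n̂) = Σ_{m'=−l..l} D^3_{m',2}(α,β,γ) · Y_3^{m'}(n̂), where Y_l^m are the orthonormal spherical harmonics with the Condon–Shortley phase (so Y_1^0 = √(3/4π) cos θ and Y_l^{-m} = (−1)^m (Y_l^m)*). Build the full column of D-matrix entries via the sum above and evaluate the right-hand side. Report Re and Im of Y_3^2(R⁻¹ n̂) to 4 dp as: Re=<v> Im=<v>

Re=0.1989 Im=-0.1221

Need the full column D^3_{m',2} for m'=−3..3 at α=3.557, β=0.4217, γ=0.5595.
cos(β/2)=0.977853, sin(β/2)=0.209291
d^3_{-3,2}: single k=5 term ⇒ +0.000962;  D = -0.000954-0.000122i
d^3_{-2,2}: k∈[4..5] ⇒ +0.009173 -0.000084 = +0.009089;  D = +0.008714-0.002583i
d^3_{-1,2}: k∈[3..4] ⇒ +0.054213 -0.001242 = +0.052971;  D = -0.040392+0.034270i
d^3_{0,2}: k∈[2..3] ⇒ +0.219360 -0.010049 = +0.209311;  D = +0.091382-0.188310i
d^3_{1,2}: k∈[1..2] ⇒ +0.591724 -0.054213 = +0.537511;  D = -0.019555+0.537156i
d^3_{2,2}: k∈[0..1] ⇒ +0.874264 -0.200247 = +0.674016;  D = -0.249392-0.626180i
d^3_{3,2}: single k=0 term ⇒ -0.458348;  D = -0.327013-0.321162i
Y_3^{m'}(θ=2.5692,φ=1.5711) and Σ D·Y over m':
  (-0.0010-0.0001i)·(+0.0001+0.0663i)  (+0.0087-0.0026i)·(+0.2520-0.0002i)  (-0.0404+0.0343i)·(-0.0001-0.4434i)  (+0.0914-0.1883i)·(-0.1672+0.0000i)  (-0.0196+0.5372i)·(+0.0001-0.4434i)  (-0.2494-0.6262i)·(+0.2520+0.0002i)  (-0.3270-0.3212i)·(-0.0001+0.0663i)
Y_3^2(R⁻¹ n̂) = +0.198857-0.122096i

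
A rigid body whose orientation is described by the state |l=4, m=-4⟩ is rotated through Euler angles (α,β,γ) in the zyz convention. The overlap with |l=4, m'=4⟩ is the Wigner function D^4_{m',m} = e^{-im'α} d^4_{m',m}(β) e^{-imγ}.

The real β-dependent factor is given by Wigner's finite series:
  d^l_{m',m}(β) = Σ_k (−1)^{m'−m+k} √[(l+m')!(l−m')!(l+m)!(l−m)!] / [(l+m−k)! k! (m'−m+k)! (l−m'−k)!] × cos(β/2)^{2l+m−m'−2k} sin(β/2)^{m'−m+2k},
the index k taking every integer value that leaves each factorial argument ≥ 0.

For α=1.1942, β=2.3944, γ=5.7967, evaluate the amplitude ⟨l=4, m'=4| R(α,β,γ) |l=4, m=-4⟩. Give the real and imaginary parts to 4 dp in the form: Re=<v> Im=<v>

Split into d^4_{4,-4}(β=2.3944) × two z-phases.
Half-angle: c=0.364966, s=0.931021. N=√(40320·1·1·40320)=40320.000000
k∈{0} keeps every argument non-negative
  k=0: (−1)^8·40320.0000/(40320)·0.3650^0·0.9310^8 = +0.564515
d^4_{4,-4}(2.3944) = +0.564515
D = (+0.064366+0.997926i)·(+0.564515)·(-0.366407-0.930455i) = +0.510852-0.240222i

Re=0.5109 Im=-0.2402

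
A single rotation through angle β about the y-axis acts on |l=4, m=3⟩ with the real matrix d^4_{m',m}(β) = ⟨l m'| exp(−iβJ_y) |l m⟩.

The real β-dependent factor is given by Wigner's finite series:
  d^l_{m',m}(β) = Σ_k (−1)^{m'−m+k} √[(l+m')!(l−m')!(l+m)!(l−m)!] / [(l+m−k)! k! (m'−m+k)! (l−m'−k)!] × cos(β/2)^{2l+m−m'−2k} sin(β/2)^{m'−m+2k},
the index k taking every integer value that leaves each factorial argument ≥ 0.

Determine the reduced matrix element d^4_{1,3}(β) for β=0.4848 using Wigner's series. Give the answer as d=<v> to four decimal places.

d=0.3437

d^4_{1,3}(β=0.4848) via Wigner's sum:
Half-angle: c=0.970765, s=0.240033. N=√(120·6·5040·1)=1904.940944
k∈{2,3} keeps every argument non-negative
  k=2: (−1)^0·1904.9409/(240)·0.9708^6·0.2400^2 = +0.382734
  k=3: (−1)^1·1904.9409/(144)·0.9708^4·0.2400^4 = -0.039000
d^4_{1,3}(0.4848) = +0.382734 -0.039000 = +0.343734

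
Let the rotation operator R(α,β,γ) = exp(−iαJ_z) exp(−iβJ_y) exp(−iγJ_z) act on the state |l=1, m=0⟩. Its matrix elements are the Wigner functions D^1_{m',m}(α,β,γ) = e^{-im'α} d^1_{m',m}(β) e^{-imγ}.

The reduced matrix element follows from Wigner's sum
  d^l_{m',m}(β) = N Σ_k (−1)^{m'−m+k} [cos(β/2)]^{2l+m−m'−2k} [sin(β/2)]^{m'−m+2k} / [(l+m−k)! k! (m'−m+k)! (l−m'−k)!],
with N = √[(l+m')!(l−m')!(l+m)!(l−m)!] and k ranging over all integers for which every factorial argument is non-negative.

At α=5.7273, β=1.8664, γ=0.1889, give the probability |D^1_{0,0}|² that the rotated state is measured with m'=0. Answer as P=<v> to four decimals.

First d^1_{0,0}(β=1.8664), then the phase factors e^{-i(0)α} and e^{-i(0)γ}:
With c≡cos(β/2)=0.595266 and s≡sin(β/2)=0.803529, N=[1·1·1·1]^{1/2}=1.000000
The bounds max(0,m−m')=0 and min(l+m,l−m')=1 give 2 terms
  k=0: (−1)^0·1.0000/(1)·0.5953^2·0.8035^0 = +0.354341
  k=1: (−1)^1·1.0000/(1)·0.5953^0·0.8035^2 = -0.645659
d^1_{0,0}(1.8664) = +0.354341 -0.645659 = -0.291317
|D^1_{0,0}|² = |d^1_{0,0}(β)|² = (-0.291317)² = 0.084866 (the z-rotation phases have unit modulus)

P=0.0849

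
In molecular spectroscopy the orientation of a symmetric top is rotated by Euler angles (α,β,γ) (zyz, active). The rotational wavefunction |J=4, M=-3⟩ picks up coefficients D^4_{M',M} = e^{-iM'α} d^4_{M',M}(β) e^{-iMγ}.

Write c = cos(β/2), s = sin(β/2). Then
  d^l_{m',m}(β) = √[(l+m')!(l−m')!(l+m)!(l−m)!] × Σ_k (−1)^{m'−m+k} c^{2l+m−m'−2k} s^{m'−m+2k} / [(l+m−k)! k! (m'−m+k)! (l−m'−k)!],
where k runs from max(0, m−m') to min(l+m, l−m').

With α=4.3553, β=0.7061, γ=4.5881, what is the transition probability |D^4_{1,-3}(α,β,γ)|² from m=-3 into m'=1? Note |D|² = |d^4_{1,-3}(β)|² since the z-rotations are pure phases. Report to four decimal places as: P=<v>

P=0.0181

First d^4_{1,-3}(β=0.7061), then the phase factors e^{-i(1)α} and e^{-i(-3)γ}:
With c≡cos(β/2)=0.938323 and s≡sin(β/2)=0.345761, N=[120·6·1·5040]^{1/2}=1904.940944
The bounds max(0,m−m')=0 and min(l+m,l−m')=1 give 2 terms
  k=0: (−1)^4·1904.9409/(144)·0.9383^4·0.3458^4 = +0.146566
  k=1: (−1)^5·1904.9409/(240)·0.9383^2·0.3458^6 = -0.011941
d^4_{1,-3}(0.7061) = +0.146566 -0.011941 = +0.134625
|D^4_{1,-3}|² = |d^4_{1,-3}(β)|² = (+0.134625)² = 0.018124 (the z-rotation phases have unit modulus)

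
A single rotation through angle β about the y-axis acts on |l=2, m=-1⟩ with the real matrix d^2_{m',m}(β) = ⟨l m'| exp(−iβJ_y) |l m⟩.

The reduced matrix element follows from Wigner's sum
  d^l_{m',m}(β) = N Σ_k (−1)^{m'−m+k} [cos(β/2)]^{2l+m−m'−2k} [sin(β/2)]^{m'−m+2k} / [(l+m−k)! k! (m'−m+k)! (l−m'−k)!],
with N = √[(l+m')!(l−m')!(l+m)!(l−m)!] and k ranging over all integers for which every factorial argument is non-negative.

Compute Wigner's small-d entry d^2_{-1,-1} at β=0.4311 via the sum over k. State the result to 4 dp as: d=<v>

d=0.7796

d^2_{-1,-1}(β=0.4311) via Wigner's sum:
c=cos(0.4311/2)=0.976859, s=sin(0.4311/2)=0.213885; N=√[1·6·1·6]=6.000000
k∈{0,1} keeps every argument non-negative
  k=0: (−1)^0·6.0000/(6)·0.9769^4·0.2139^0 = +0.910599
  k=1: (−1)^1·6.0000/(2)·0.9769^2·0.2139^2 = -0.130962
d^2_{-1,-1}(0.4311) = +0.910599 -0.130962 = +0.779638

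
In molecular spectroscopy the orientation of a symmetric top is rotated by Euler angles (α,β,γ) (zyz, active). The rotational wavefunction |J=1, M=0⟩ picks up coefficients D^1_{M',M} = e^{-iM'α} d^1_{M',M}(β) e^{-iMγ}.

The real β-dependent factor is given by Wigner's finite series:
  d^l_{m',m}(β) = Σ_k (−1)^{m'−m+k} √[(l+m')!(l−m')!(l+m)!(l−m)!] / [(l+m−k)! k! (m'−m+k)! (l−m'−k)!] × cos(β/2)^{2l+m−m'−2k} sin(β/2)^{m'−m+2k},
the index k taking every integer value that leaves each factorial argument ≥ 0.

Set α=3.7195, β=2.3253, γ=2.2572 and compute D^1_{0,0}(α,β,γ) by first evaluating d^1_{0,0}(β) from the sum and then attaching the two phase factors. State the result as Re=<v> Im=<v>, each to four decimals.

Re=-0.6849 Im=0.0000

D^1_{0,0}(3.7195,2.3253,2.2572) = e^{-i·0·3.7195}·d^1_{0,0}(2.3253)·e^{-i·0·2.2572}. Compute d first:
With c≡cos(β/2)=0.396909 and s≡sin(β/2)=0.917858, N=[1·1·1·1]^{1/2}=1.000000
Admissible k: 0..1 (factorial args all ≥0)
  k=0: (−1)^0·1.0000/(1)·0.3969^2·0.9179^0 = +0.157536
  k=1: (−1)^1·1.0000/(1)·0.3969^0·0.9179^2 = -0.842464
d^1_{0,0}(2.3253) = +0.157536 -0.842464 = -0.684927
Attach z-rotation phases: D = e^{-i(0)(3.7195)}·(-0.684927)·e^{-i(0)(2.2572)} = -0.684927+0.000000i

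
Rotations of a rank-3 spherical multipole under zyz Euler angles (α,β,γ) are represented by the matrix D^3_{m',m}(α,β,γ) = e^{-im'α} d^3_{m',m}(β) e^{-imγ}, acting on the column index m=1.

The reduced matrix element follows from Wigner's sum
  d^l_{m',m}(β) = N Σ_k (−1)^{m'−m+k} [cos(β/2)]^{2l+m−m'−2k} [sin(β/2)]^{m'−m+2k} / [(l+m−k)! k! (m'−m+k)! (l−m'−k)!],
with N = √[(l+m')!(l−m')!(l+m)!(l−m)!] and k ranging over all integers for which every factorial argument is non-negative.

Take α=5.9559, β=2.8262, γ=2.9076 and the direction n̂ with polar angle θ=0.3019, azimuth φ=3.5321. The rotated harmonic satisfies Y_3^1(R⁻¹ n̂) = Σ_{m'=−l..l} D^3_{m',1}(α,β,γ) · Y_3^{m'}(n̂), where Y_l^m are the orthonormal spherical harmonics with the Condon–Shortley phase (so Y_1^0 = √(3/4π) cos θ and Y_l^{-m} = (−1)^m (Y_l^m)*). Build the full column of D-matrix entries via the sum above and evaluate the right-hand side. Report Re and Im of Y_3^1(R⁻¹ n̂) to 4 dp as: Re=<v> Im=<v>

Need the full column D^3_{m',1} for m'=−3..3 at α=5.9559, β=2.8262, γ=2.9076.
cos(β/2)=0.157044, sin(β/2)=0.987592
d^3_{-3,1}: single k=4 term ⇒ +0.090865;  D = -0.066617+0.061795i
d^3_{-2,1}: k∈[3..4] ⇒ +0.023595 -0.466560 = -0.442965;  D = +0.404362-0.180857i
d^3_{-1,1}: k∈[2..4] ⇒ +0.003559 -0.187689 +0.927822 = +0.743692;  D = -0.740458+0.069280i
d^3_{0,1}: k∈[1..3] ⇒ +0.000327 -0.038771 +0.511090 = +0.472647;  D = -0.459766-0.109589i
d^3_{1,1}: k∈[0..2] ⇒ +0.000015 -0.004746 +0.140767 = +0.136036;  D = -0.115165-0.072408i
d^3_{2,1}: k∈[0..1] ⇒ -0.000298 +0.023595 = +0.023297;  D = -0.014689-0.018082i
d^3_{3,1}: single k=0 term ⇒ +0.002298;  D = -0.000799-0.002154i
Y_3^{m'}(θ=0.3019,φ=3.5321) and Σ D·Y over m':
  (-0.0666+0.0618i)·(-0.0043+0.0101i)  (+0.4044-0.1809i)·(+0.0613-0.0607i)  (-0.7405+0.0693i)·(-0.3162+0.1301i)  (-0.4598-0.1096i)·(+0.5551+0.0000i)  (-0.1152-0.0724i)·(+0.3162+0.1301i)  (-0.0147-0.0181i)·(+0.0613+0.0607i)  (-0.0008-0.0022i)·(+0.0043+0.0101i)
Y_3^1(R⁻¹ n̂) = -0.043453-0.255574i

Re=-0.0435 Im=-0.2556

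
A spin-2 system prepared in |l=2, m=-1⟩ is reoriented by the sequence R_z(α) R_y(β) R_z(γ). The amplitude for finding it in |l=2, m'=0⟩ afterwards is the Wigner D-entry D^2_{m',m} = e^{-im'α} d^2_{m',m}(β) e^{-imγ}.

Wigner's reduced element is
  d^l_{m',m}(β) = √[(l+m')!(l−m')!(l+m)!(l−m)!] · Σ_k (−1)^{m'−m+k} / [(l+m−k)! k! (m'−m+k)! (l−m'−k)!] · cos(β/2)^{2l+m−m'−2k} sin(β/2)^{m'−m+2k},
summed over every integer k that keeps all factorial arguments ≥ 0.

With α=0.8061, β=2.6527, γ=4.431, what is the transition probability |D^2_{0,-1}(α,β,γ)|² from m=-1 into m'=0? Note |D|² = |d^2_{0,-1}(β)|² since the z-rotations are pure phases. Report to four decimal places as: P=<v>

Split into d^2_{0,-1}(β=2.6527) × two z-phases.
Half-angle: c=0.242019, s=0.970271. N=√(2·2·1·6)=4.898979
k: max(0,(-1)−(0))=0 … min(2+(-1),2−(0))=1
  k=0: (−1)^1·4.8990/(2)·0.2420^3·0.9703^1 = -0.033691
  k=1: (−1)^2·4.8990/(2)·0.2420^1·0.9703^3 = +0.541508
d^2_{0,-1}(2.6527) = -0.033691 +0.541508 = +0.507817
|D^2_{0,-1}|² = |d^2_{0,-1}(β)|² = (+0.507817)² = 0.257878 (the z-rotation phases have unit modulus)

P=0.2579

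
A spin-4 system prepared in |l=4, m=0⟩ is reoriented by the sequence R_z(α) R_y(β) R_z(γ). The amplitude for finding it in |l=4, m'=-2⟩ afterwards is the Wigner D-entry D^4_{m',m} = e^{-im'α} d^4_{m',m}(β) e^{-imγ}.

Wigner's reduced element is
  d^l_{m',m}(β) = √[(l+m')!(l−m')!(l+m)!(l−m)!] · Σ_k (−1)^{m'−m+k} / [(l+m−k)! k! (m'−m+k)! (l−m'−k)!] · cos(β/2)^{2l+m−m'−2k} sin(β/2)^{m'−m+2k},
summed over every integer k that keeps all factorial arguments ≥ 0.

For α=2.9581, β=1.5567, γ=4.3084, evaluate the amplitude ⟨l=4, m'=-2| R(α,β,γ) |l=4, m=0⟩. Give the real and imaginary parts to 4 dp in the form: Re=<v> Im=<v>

Re=-0.3684 Im=0.1416

D^4_{-2,0}(2.9581,1.5567,4.3084) = e^{-i·-2·2.9581}·d^4_{-2,0}(1.5567)·e^{-i·0·4.3084}. Compute d first:
c=cos(1.5567/2)=0.712073, s=sin(1.5567/2)=0.702105; N=√[2·720·24·24]=910.735966
Admissible k: 2..4 (factorial args all ≥0)
  k=2: (−1)^0·910.7360/(96)·0.7121^6·0.7021^2 = +0.609639
  k=3: (−1)^1·910.7360/(36)·0.7121^4·0.7021^4 = -1.580511
  k=4: (−1)^2·910.7360/(96)·0.7121^2·0.7021^6 = +0.576215
d^4_{-2,0}(1.5567) = +0.609639 -1.580511 +0.576215 = -0.394656
Attach z-rotation phases: D = e^{-i(-2)(2.9581)}·(-0.394656)·e^{-i(0)(4.3084)} = -0.368378+0.141604i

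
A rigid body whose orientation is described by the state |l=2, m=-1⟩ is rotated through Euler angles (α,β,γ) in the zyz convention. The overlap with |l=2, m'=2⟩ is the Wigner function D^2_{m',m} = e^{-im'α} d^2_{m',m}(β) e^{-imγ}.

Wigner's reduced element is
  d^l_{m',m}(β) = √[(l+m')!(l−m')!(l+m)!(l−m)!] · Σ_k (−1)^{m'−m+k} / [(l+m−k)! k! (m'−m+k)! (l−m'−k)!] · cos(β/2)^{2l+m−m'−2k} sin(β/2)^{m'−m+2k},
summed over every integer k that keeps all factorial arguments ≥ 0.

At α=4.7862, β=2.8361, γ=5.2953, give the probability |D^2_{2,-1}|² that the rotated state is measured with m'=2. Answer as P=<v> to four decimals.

P=0.0863

First d^2_{2,-1}(β=2.8361), then the phase factors e^{-i(2)α} and e^{-i(-1)γ}:
c=cos(2.8361/2)=0.152153, s=sin(2.8361/2)=0.988357; N=√[24·1·1·6]=12.000000
Admissible k: 0..0 (factorial args all ≥0)
  k=0: (−1)^3·12.0000/(6)·0.1522^1·0.9884^3 = -0.293800
d^2_{2,-1}(2.8361) = -0.293800
|D^2_{2,-1}|² = |d^2_{2,-1}(β)|² = (-0.293800)² = 0.086319 (the z-rotation phases have unit modulus)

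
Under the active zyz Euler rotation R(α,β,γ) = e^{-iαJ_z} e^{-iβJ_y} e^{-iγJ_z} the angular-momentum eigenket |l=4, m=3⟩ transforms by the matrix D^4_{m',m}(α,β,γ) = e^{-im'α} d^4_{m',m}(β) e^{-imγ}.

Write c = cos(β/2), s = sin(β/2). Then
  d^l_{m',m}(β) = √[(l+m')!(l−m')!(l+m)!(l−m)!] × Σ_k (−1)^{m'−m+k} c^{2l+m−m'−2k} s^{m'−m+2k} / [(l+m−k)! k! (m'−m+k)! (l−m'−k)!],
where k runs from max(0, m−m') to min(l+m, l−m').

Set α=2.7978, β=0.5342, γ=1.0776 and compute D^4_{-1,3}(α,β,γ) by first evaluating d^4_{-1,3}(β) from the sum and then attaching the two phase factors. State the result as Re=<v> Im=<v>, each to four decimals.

Re=0.0481 Im=-0.0224

Split into d^4_{-1,3}(β=0.5342) × two z-phases.
c=cos(0.5342/2)=0.964540, s=sin(0.5342/2)=0.263935; N=√[6·120·5040·1]=1904.940944
k: max(0,(3)−(-1))=4 … min(4+(3),4−(-1))=5
  k=4: (−1)^0·1904.9409/(144)·0.9645^4·0.2639^4 = +0.055564
  k=5: (−1)^1·1904.9409/(240)·0.9645^2·0.2639^6 = -0.002496
d^4_{-1,3}(0.5342) = +0.055564 -0.002496 = +0.053067
D = (-0.941483+0.337060i)·(+0.053067)·(-0.995843+0.091081i) = +0.048125-0.022363i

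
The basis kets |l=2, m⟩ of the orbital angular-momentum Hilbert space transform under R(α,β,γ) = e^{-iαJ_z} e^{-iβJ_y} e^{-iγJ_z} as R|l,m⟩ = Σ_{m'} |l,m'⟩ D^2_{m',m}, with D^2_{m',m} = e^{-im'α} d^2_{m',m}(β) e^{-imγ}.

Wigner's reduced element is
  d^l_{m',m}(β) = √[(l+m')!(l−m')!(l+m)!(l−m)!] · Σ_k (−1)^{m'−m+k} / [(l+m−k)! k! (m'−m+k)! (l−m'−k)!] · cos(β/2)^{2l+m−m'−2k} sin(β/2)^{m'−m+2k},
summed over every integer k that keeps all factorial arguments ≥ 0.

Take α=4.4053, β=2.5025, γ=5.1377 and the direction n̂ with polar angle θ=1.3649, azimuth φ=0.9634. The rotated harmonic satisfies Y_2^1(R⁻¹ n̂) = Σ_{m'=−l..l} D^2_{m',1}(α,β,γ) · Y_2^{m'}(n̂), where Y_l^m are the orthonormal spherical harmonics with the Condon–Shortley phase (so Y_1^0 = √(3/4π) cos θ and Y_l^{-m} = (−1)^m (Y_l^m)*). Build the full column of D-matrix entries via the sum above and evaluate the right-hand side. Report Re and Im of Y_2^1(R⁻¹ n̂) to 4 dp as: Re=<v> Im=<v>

Re=-0.0025 Im=0.3859

Need the full column D^2_{m',1} for m'=−2..2 at α=4.4053, β=2.5025, γ=5.1377.
cos(β/2)=0.314136, sin(β/2)=0.949378
d^2_{-2,1}: single k=3 term ⇒ +0.537607;  D = -0.463496-0.272385i
d^2_{-1,1}: k∈[2..3] ⇒ +0.266830 -0.812375 = -0.545545;  D = -0.405652+0.364782i
d^2_{0,1}: k∈[1..2] ⇒ +0.072089 -0.658432 = -0.586343;  D = -0.241928-0.534106i
d^2_{1,1}: k∈[0..1] ⇒ +0.009738 -0.266830 = -0.257092;  D = +0.255297-0.030323i
d^2_{2,1}: single k=0 term ⇒ -0.058860;  D = -0.011051+0.057814i
Y_2^{m'}(θ=1.3649,φ=0.9634) and Σ D·Y over m':
  (-0.4635-0.2724i)·(-0.1290-0.3469i)  (-0.4057+0.3648i)·(+0.0882-0.1270i)  (-0.2419-0.5341i)·(-0.2758+0.0000i)  (+0.2553-0.0303i)·(-0.0882-0.1270i)  (-0.0111+0.0578i)·(-0.1290+0.3469i)
Y_2^1(R⁻¹ n̂) = -0.002462+0.385924i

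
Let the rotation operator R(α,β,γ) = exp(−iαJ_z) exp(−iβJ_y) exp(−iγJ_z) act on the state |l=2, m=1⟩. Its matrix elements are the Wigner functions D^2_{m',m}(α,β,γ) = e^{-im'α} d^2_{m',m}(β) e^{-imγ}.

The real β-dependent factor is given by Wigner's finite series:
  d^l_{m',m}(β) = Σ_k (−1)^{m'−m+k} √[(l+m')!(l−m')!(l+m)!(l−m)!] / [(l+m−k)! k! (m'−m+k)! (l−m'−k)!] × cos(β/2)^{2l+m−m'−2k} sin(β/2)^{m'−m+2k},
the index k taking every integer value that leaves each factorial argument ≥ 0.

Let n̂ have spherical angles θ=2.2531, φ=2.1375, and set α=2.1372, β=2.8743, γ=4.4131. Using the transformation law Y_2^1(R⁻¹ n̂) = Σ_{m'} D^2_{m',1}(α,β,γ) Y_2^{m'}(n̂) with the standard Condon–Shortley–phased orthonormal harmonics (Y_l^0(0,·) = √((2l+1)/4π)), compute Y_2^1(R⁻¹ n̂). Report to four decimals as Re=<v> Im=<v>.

Need the full column D^2_{m',1} for m'=−2..2 at α=2.1372, β=2.8743, γ=4.4131.
cos(β/2)=0.133249, sin(β/2)=0.991083
d^2_{-2,1}: single k=3 term ⇒ +0.259432;  D = +0.256940-0.035868i
d^2_{-1,1}: k∈[2..3] ⇒ +0.052320 -0.964805 = -0.912485;  D = +0.591393+0.694898i
d^2_{0,1}: k∈[1..2] ⇒ +0.005743 -0.317738 = -0.311994;  D = +0.091989-0.298125i
d^2_{1,1}: k∈[0..1] ⇒ +0.000315 -0.052320 = -0.052005;  D = -0.050160+0.013727i
d^2_{2,1}: single k=0 term ⇒ -0.004690;  D = +0.003472+0.003153i
Y_2^{m'}(θ=2.2531,φ=2.1375) and Σ D·Y over m':
  (+0.2569-0.0359i)·(-0.0986+0.2108i)  (+0.5914+0.6949i)·(+0.2030+0.3190i)  (+0.0920-0.2981i)·(+0.0608+0.0000i)  (-0.0502+0.0137i)·(-0.2030+0.3190i)  (+0.0035+0.0032i)·(-0.0986-0.2108i)
Y_2^1(R⁻¹ n̂) = -0.107663+0.349421i

Re=-0.1077 Im=0.3494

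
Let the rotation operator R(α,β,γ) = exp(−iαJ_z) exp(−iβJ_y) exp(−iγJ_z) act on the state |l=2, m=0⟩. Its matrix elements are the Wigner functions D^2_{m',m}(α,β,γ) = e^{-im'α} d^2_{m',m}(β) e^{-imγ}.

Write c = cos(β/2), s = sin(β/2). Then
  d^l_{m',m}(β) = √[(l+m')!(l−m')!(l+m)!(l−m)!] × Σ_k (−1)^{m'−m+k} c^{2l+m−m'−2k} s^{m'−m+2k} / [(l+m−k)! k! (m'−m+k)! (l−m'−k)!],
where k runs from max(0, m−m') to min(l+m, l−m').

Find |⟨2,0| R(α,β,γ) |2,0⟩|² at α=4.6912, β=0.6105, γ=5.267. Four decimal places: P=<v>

P=0.2571

D^2_{0,0}(4.6912,0.6105,5.267) = e^{-i·0·4.6912}·d^2_{0,0}(0.6105)·e^{-i·0·5.267}. Compute d first:
Half-angle: c=0.953772, s=0.300532. N=√(2·2·2·2)=4.000000
Admissible k: 0..2 (factorial args all ≥0)
  k=0: (−1)^0·4.0000/(4)·0.9538^4·0.3005^0 = +0.827519
  k=1: (−1)^1·4.0000/(1)·0.9538^2·0.3005^2 = -0.328647
  k=2: (−1)^2·4.0000/(4)·0.9538^0·0.3005^4 = +0.008158
d^2_{0,0}(0.6105) = +0.827519 -0.328647 +0.008158 = +0.507030
|D^2_{0,0}|² = |d^2_{0,0}(β)|² = (+0.507030)² = 0.257079 (the z-rotation phases have unit modulus)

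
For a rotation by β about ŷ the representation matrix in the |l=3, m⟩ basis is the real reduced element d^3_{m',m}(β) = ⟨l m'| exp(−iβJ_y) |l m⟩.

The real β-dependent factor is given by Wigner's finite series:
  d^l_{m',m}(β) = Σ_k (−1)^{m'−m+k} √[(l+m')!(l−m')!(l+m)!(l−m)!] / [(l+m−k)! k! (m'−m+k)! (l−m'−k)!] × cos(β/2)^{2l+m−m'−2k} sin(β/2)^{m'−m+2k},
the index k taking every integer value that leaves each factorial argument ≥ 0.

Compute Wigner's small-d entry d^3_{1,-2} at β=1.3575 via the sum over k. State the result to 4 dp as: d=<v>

d^3_{1,-2}(β=1.3575) via Wigner's sum:
c=cos(1.3575/2)=0.778358, s=sin(1.3575/2)=0.627821; N=√[24·2·1·120]=75.894664
Admissible k: 0..1 (factorial args all ≥0)
  k=0: (−1)^3·75.8947/(12)·0.7784^3·0.6278^3 = -0.738032
  k=1: (−1)^4·75.8947/(24)·0.7784^1·0.6278^5 = +0.240081
d^3_{1,-2}(1.3575) = -0.738032 +0.240081 = -0.497951

d=-0.4980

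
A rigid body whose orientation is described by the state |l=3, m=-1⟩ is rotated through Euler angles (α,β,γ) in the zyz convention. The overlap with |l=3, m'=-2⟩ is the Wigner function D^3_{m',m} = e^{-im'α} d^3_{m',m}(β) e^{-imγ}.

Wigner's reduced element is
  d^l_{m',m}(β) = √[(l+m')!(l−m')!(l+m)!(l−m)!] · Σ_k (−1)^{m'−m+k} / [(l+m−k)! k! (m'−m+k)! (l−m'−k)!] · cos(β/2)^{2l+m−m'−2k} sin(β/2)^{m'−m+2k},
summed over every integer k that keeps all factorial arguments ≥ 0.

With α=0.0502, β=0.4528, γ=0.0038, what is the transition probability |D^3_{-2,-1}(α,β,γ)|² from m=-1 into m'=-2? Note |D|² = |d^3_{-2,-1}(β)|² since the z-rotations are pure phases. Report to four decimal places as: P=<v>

P=0.3109

Split into d^3_{-2,-1}(β=0.4528) × two z-phases.
c=cos(0.4528/2)=0.974481, s=sin(0.4528/2)=0.224471; N=√[1·120·2·24]=75.894664
k∈{1,2} keeps every argument non-negative
  k=1: (−1)^0·75.8947/(24)·0.9745^5·0.2245^1 = +0.623773
  k=2: (−1)^1·75.8947/(12)·0.9745^3·0.2245^3 = -0.066196
d^3_{-2,-1}(0.4528) = +0.623773 -0.066196 = +0.557577
|D^3_{-2,-1}|² = |d^3_{-2,-1}(β)|² = (+0.557577)² = 0.310892 (the z-rotation phases have unit modulus)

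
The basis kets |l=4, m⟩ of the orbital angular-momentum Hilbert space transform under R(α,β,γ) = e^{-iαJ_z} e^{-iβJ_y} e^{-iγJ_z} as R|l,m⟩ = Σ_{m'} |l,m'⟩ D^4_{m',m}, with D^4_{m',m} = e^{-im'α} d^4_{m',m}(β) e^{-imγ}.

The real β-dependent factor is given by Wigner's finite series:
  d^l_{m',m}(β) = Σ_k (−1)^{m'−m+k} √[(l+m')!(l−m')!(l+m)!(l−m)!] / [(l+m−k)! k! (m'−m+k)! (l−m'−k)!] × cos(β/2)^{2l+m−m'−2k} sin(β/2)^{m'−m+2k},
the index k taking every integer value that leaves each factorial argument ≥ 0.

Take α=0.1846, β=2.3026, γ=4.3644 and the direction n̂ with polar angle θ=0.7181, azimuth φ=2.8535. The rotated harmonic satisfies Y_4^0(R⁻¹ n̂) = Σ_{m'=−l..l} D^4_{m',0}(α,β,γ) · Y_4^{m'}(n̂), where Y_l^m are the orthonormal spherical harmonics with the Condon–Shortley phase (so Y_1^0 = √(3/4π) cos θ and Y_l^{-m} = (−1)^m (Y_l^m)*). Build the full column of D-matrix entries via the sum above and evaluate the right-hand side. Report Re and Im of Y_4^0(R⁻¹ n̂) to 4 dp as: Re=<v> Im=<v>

Re=0.3978 Im=0.0000

Need the full column D^4_{m',0} for m'=−4..4 at α=0.1846, β=2.3026, γ=4.3644.
cos(β/2)=0.407301, sin(β/2)=0.913294
d^4_{-4,0}: single k=4 term ⇒ +0.160196;  D = +0.118472+0.107829i
d^4_{-3,0}: k∈[3..4] ⇒ +0.101035 -0.507998 = -0.406964;  D = -0.346136-0.214032i
d^4_{-2,0}: k∈[2..4] ⇒ +0.036127 -0.484387 +0.913304 = +0.465044;  D = +0.433708+0.167820i
d^4_{-1,0}: k∈[1..4] ⇒ +0.007595 -0.229125 +1.152032 -0.965395 = -0.034893;  D = -0.034300-0.006405i
d^4_{0,0}: k∈[0..4] ⇒ +0.000757 -0.060930 +0.689295 -1.540331 +0.484045 = -0.427164;  D = -0.427164+0.000000i
d^4_{1,0}: k∈[0..3] ⇒ -0.007595 +0.229125 -1.152032 +0.965395 = +0.034893;  D = +0.034300-0.006405i
d^4_{2,0}: k∈[0..2] ⇒ +0.036127 -0.484387 +0.913304 = +0.465044;  D = +0.433708-0.167820i
d^4_{3,0}: k∈[0..1] ⇒ -0.101035 +0.507998 = +0.406964;  D = +0.346136-0.214032i
d^4_{4,0}: single k=0 term ⇒ +0.160196;  D = +0.118472-0.107829i
Y_4^{m'}(θ=0.7181,φ=2.8535) and Σ D·Y over m':
  (+0.1185+0.1078i)·(+0.0337+0.0758i)  (-0.3461-0.2140i)·(-0.1743-0.2042i)  (+0.4337+0.1678i)·(+0.3606+0.2343i)  (-0.0343-0.0064i)·(-0.2179-0.0646i)  (-0.4272+0.0000i)·(-0.2916+0.0000i)  (+0.0343-0.0064i)·(+0.2179-0.0646i)  (+0.4337-0.1678i)·(+0.3606-0.2343i)  (+0.3461-0.2140i)·(+0.1743-0.2042i)  (+0.1185-0.1078i)·(+0.0337-0.0758i)
Y_4^0(R⁻¹ n̂) = +0.397755-0.000000i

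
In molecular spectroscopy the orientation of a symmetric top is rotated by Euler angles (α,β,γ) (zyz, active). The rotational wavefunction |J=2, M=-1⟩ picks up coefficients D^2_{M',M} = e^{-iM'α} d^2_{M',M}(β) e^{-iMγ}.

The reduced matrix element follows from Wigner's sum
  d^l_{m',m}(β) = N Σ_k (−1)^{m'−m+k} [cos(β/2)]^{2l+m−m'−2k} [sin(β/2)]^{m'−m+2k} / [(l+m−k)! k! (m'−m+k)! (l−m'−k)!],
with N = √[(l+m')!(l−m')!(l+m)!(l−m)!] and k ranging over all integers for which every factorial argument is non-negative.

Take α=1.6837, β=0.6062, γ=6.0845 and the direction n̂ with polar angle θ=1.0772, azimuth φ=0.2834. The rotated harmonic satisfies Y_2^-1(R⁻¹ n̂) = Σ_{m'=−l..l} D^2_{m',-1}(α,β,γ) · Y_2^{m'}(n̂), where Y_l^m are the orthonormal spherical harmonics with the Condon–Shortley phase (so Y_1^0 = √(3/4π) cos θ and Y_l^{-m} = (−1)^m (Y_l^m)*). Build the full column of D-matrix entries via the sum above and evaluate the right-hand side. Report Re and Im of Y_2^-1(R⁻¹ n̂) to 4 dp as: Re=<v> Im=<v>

Need the full column D^2_{m',-1} for m'=−2..2 at α=1.6837, β=0.6062, γ=6.0845.
cos(β/2)=0.954416, sin(β/2)=0.298480
d^2_{-2,-1}: single k=1 term ⇒ +0.518989;  D = -0.518799-0.014074i
d^2_{-1,-1}: k∈[0..1] ⇒ +0.829756 -0.243460 = +0.586296;  D = +0.050232+0.584140i
d^2_{0,-1}: k∈[0..1] ⇒ -0.635630 +0.062167 = -0.573463;  D = -0.562181+0.113190i
d^2_{1,-1}: k∈[0..1] ⇒ +0.243460 -0.007937 = +0.235523;  D = -0.072205-0.224182i
d^2_{2,-1}: single k=0 term ⇒ -0.050759;  D = +0.046254-0.020906i
Y_2^{m'}(θ=1.0772,φ=0.2834) and Σ D·Y over m':
  (-0.5188-0.0141i)·(+0.2527-0.1608i)  (+0.0502+0.5841i)·(+0.3095-0.0901i)  (-0.5622+0.1132i)·(-0.1030+0.0000i)  (-0.0722-0.2242i)·(-0.3095-0.0901i)  (+0.0463-0.0209i)·(+0.2527+0.1608i)
Y_2^-1(R⁻¹ n̂) = +0.009914+0.322529i

Re=0.0099 Im=0.3225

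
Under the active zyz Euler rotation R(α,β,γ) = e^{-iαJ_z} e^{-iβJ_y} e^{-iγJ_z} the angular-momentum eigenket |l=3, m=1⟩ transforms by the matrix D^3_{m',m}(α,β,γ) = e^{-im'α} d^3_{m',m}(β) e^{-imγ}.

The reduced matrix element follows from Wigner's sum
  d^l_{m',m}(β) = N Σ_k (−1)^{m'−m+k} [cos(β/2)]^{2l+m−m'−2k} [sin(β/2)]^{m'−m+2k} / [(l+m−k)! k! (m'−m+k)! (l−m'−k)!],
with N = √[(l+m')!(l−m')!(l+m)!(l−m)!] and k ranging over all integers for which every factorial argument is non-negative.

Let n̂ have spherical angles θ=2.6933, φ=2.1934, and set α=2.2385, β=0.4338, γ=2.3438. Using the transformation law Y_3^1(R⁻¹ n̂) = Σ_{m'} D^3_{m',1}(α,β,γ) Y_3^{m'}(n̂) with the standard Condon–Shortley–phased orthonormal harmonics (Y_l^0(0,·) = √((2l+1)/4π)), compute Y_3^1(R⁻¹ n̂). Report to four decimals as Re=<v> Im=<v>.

Re=0.1824 Im=0.1777

Need the full column D^3_{m',1} for m'=−3..3 at α=2.2385, β=0.4338, γ=2.3438.
cos(β/2)=0.976569, sin(β/2)=0.215203
d^3_{-3,1}: single k=4 term ⇒ +0.007922;  D = -0.002647-0.007467i
d^3_{-2,1}: k∈[3..4] ⇒ +0.058706 -0.001425 = +0.057281;  D = -0.030543+0.048458i
d^3_{-1,1}: k∈[2..4] ⇒ +0.252733 -0.016364 +0.000099 = +0.236468;  D = +0.235158-0.024854i
d^3_{0,1}: k∈[1..3] ⇒ +0.662148 -0.096465 +0.001561 = +0.567245;  D = -0.396100-0.406043i
d^3_{1,1}: k∈[0..2] ⇒ +0.867398 -0.336977 +0.012273 = +0.542694;  D = -0.070400+0.538108i
d^3_{2,1}: k∈[0..1] ⇒ -0.604455 +0.058706 = -0.545749;  D = -0.468761+0.279472i
d^3_{3,1}: single k=0 term ⇒ +0.163138;  D = -0.152363-0.058305i
Y_3^{m'}(θ=2.6933,φ=2.1934) and Σ D·Y over m':
  (-0.0026-0.0075i)·(+0.0325-0.0099i)  (-0.0305+0.0485i)·(+0.0553-0.1639i)  (+0.2352-0.0249i)·(-0.2500-0.3483i)  (-0.3961-0.4060i)·(-0.3567+0.0000i)  (-0.0704+0.5381i)·(+0.2500-0.3483i)  (-0.4688+0.2795i)·(+0.0553+0.1639i)  (-0.1524-0.0583i)·(-0.0325-0.0099i)
Y_3^1(R⁻¹ n̂) = +0.182366+0.177713i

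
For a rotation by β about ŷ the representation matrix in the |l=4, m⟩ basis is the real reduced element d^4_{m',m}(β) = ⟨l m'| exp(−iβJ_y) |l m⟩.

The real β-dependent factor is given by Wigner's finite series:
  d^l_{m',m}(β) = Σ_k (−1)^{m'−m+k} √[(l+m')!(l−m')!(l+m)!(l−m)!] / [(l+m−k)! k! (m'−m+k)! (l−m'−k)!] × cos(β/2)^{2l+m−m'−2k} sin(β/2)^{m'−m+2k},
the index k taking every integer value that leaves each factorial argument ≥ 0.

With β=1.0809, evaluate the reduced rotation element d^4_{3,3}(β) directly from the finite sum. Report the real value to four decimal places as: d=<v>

d=-0.4443

d^4_{3,3}(β=1.0809) via Wigner's sum:
With c≡cos(β/2)=0.857477 and s≡sin(β/2)=0.514522, N=[5040·1·5040·1]^{1/2}=5040.000000
k∈{0,1} keeps every argument non-negative
  k=0: (−1)^0·5040.0000/(5040)·0.8575^8·0.5145^0 = +0.292268
  k=1: (−1)^1·5040.0000/(720)·0.8575^6·0.5145^2 = -0.736616
d^4_{3,3}(1.0809) = +0.292268 -0.736616 = -0.444349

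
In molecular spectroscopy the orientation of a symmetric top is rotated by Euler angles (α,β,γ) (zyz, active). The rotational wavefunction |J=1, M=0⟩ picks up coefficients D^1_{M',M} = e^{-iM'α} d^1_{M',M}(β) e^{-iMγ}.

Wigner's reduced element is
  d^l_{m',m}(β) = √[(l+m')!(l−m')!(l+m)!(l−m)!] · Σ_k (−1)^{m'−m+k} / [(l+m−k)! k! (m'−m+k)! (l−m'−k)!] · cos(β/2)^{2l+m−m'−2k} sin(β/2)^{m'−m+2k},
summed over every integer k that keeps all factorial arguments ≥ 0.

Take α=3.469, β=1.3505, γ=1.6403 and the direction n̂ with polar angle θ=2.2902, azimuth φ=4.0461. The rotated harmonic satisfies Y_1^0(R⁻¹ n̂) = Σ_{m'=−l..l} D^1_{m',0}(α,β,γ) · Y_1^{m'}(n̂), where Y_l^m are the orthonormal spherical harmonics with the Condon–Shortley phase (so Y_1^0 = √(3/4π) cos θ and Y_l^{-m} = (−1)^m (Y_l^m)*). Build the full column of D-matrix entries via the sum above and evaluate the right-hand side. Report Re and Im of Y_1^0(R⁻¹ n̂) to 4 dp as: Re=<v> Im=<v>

Re=0.2302 Im=0.0000

Need the full column D^1_{m',0} for m'=−1..1 at α=3.469, β=1.3505, γ=1.6403.
cos(β/2)=0.780551, sin(β/2)=0.625092
d^1_{-1,0}: single k=1 term ⇒ +0.690018;  D = -0.653364-0.221902i
d^1_{0,0}: k∈[0..1] ⇒ +0.609259 -0.390741 = +0.218519;  D = +0.218519+0.000000i
d^1_{1,0}: single k=0 term ⇒ -0.690018;  D = +0.653364-0.221902i
Y_1^{m'}(θ=2.2902,φ=4.0461) and Σ D·Y over m':
  (-0.6534-0.2219i)·(-0.1606+0.2043i)  (+0.2185+0.0000i)·(-0.3220+0.0000i)  (+0.6534-0.2219i)·(+0.1606+0.2043i)
Y_1^0(R⁻¹ n̂) = +0.230207+0.000000i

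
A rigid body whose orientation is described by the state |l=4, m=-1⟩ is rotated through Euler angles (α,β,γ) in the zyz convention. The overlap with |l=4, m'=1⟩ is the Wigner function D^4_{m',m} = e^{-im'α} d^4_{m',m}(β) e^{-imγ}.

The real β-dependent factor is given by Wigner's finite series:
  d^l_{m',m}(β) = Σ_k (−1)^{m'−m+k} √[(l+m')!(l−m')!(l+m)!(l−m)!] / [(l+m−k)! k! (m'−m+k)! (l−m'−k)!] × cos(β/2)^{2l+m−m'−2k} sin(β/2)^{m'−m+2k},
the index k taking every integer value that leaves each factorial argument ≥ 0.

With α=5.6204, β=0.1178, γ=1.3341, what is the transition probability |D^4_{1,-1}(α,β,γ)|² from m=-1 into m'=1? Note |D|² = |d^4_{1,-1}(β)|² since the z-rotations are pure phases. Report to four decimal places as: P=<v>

P=0.0012

D^4_{1,-1}(5.6204,0.1178,1.3341) = e^{-i·1·5.6204}·d^4_{1,-1}(0.1178)·e^{-i·-1·1.3341}. Compute d first:
c=cos(0.1178/2)=0.998266, s=sin(0.1178/2)=0.058866; N=√[120·6·6·120]=720.000000
k∈{0,1,2,3} keeps every argument non-negative
  k=0: (−1)^2·720.0000/(72)·0.9983^6·0.0589^2 = +0.034293
  k=1: (−1)^3·720.0000/(24)·0.9983^4·0.0589^4 = -0.000358
  k=2: (−1)^4·720.0000/(48)·0.9983^2·0.0589^6 = +0.000001
  k=3: (−1)^5·720.0000/(720)·0.9983^0·0.0589^8 = -0.000000
d^4_{1,-1}(0.1178) = +0.034293 -0.000358 +0.000001 -0.000000 = +0.033936
|D^4_{1,-1}|² = |d^4_{1,-1}(β)|² = (+0.033936)² = 0.001152 (the z-rotation phases have unit modulus)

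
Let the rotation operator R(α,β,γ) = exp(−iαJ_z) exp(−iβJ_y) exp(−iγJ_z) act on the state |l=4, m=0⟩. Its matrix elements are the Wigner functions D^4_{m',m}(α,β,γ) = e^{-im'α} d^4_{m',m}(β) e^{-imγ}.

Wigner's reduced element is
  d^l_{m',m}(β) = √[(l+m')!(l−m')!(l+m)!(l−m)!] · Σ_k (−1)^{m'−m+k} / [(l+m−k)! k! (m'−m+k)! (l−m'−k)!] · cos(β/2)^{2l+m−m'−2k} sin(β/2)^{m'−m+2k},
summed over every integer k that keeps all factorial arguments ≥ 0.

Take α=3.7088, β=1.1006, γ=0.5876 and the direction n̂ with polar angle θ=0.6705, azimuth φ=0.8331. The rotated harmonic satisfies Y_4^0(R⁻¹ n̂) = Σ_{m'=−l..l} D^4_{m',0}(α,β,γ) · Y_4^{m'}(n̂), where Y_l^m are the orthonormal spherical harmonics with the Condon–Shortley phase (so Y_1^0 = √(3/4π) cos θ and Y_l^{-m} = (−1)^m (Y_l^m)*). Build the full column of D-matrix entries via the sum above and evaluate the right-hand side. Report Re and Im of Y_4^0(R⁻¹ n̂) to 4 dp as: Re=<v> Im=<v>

Re=0.2189 Im=0.0000

Need the full column D^4_{m',0} for m'=−4..4 at α=3.7088, β=1.1006, γ=0.5876.
cos(β/2)=0.852368, sin(β/2)=0.522943
d^4_{-4,0}: single k=4 term ⇒ +0.330274;  D = -0.212271+0.253025i
d^4_{-3,0}: k∈[3..4] ⇒ +0.761311 -0.286561 = +0.474750;  D = +0.061932-0.470693i
d^4_{-2,0}: k∈[2..4] ⇒ +0.994928 -0.998654 +0.140962 = +0.137236;  D = +0.058004+0.124375i
d^4_{-1,0}: k∈[1..4] ⇒ +0.764466 -1.726490 +0.649858 -0.040768 = -0.352934;  D = +0.297666+0.189624i
d^4_{0,0}: k∈[0..4] ⇒ +0.278622 -1.677994 +1.421110 -0.237739 +0.005593 = -0.210408;  D = -0.210408+0.000000i
d^4_{1,0}: k∈[0..3] ⇒ -0.764466 +1.726490 -0.649858 +0.040768 = +0.352934;  D = -0.297666+0.189624i
d^4_{2,0}: k∈[0..2] ⇒ +0.994928 -0.998654 +0.140962 = +0.137236;  D = +0.058004-0.124375i
d^4_{3,0}: k∈[0..1] ⇒ -0.761311 +0.286561 = -0.474750;  D = -0.061932-0.470693i
d^4_{4,0}: single k=0 term ⇒ +0.330274;  D = -0.212271-0.253025i
Y_4^{m'}(θ=0.6705,φ=0.8331) and Σ D·Y over m':
  (-0.2123+0.2530i)·(-0.0648+0.0125i)  (+0.0619-0.4707i)·(-0.1884-0.1409i)  (+0.0580+0.1244i)·(-0.0406-0.4239i)  (+0.2977+0.1896i)·(+0.2010-0.2211i)  (-0.2104+0.0000i)·(-0.2355+0.0000i)  (-0.2977+0.1896i)·(-0.2010-0.2211i)  (+0.0580-0.1244i)·(-0.0406+0.4239i)  (-0.0619-0.4707i)·(+0.1884-0.1409i)  (-0.2123-0.2530i)·(-0.0648-0.0125i)
Y_4^0(R⁻¹ n̂) = +0.218947-0.000000i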